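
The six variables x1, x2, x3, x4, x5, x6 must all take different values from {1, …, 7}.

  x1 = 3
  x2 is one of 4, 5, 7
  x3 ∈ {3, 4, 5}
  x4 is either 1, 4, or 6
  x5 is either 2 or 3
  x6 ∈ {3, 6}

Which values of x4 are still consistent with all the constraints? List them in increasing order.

1, 4

x1's domain is down to {3}, so x1 = 3. So x3, x5, x6 can't be 3.
That leaves x5 = 2.
x6's domain is down to {6}, so x6 = 6. Remove 6 from x4.
No further eliminations apply; x4 can still be any of 1, 4.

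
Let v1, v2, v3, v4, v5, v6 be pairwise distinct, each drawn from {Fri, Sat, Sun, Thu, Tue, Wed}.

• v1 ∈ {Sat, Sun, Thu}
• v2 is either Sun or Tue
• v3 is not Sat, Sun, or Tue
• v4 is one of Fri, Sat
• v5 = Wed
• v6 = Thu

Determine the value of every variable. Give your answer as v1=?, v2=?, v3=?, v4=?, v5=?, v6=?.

v1=Sun, v2=Tue, v3=Fri, v4=Sat, v5=Wed, v6=Thu

v5 has just one choice, so v5 = Wed. So v3 can't be Wed.
That leaves v6 = Thu. Eliminate Thu elsewhere: v1, v3.
v3 must be Fri (only option left). Remove Fri from v4.
v4's domain is down to {Sat}, so v4 = Sat. Strike Sat from v1.
That leaves v1 = Sun. Remove Sun from v2.
v2 has just one choice, so v2 = Tue.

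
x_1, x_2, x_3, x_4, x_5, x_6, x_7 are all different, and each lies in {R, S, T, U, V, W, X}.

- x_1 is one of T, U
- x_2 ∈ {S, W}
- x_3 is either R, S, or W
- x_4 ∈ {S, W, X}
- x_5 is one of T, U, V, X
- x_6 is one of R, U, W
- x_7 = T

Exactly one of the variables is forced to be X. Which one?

x_4

x_7 must be T (only option left). Remove T from x_1, x_5.
x_1's domain is down to {U}, so x_1 = U. Remove U from x_5, x_6.
Among the 5 still-open variables, V fits only x_5 (and all 5 values in {R, S, V, W, X} must be used), so x_5 = V.
The 4 still-open variables draw from only 4 values {R, S, W, X}, so each is used; only x_4 can be X, hence x_4 = X.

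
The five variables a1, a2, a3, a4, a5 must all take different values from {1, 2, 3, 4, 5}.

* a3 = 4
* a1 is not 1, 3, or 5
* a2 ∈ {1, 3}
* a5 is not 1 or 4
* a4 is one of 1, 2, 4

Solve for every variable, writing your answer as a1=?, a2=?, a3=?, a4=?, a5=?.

a1=2, a2=3, a3=4, a4=1, a5=5

a3 has just one choice, so a3 = 4. Strike 4 from a1, a4.
a1's domain is down to {2}, so a1 = 2. Eliminate 2 elsewhere: a4, a5.
That leaves a4 = 1. Eliminate 1 elsewhere: a2.
a2 has just one choice, so a2 = 3. Remove 3 from a5.
That leaves a5 = 5.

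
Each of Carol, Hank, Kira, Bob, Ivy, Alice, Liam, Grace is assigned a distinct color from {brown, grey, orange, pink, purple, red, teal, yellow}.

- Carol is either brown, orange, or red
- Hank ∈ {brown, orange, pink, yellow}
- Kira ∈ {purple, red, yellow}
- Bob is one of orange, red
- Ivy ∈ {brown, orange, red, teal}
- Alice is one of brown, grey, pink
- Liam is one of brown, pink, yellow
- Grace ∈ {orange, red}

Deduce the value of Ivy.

The 8 variables draw from only 8 values {brown, grey, orange, pink, purple, red, teal, yellow}, so each is used; only Alice can be grey, hence Alice = grey.
The 7 still-open variables together cover exactly {brown, orange, pink, purple, red, teal, yellow} — 7 values for 7 variables — and purple appears only in Kira's list, so Kira = purple.
The 6 still-open variables draw from only 6 values {brown, orange, pink, red, teal, yellow}, so each is used; only Ivy can be teal, hence Ivy = teal.

teal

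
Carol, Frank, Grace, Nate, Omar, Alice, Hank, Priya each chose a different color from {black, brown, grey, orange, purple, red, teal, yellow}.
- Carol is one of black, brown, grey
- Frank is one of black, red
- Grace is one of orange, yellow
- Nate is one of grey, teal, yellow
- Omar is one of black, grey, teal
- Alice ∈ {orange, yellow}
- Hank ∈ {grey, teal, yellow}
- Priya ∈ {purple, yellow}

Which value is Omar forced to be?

black

The 8 variables together cover exactly {black, brown, grey, orange, purple, red, teal, yellow} — 8 values for 8 variables — and brown appears only in Carol's list, so Carol = brown.
The 7 still-open variables draw from only 7 values {black, grey, orange, purple, red, teal, yellow}, so each is used; only Priya can be purple, hence Priya = purple.
The 6 still-open variables draw from only 6 values {black, grey, orange, red, teal, yellow}, so each is used; only Frank can be red, hence Frank = red.
The 5 still-open variables together cover exactly {black, grey, orange, teal, yellow} — 5 values for 5 variables — and black appears only in Omar's list, so Omar = black.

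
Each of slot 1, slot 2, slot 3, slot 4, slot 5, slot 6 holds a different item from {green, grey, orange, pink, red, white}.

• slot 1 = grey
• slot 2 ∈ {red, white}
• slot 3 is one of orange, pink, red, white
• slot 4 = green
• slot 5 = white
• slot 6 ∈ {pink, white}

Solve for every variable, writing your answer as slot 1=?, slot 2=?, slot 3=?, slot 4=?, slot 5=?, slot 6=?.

slot 1 has just one choice, so slot 1 = grey.
slot 4's domain is down to {green}, so slot 4 = green.
slot 5's domain is down to {white}, so slot 5 = white. Remove white from slot 2, slot 3, slot 6.
slot 6 must be pink (only option left). Eliminate pink elsewhere: slot 3.
slot 2 has just one choice, so slot 2 = red. Eliminate red elsewhere: slot 3.
That leaves slot 3 = orange.

slot 1=grey, slot 2=red, slot 3=orange, slot 4=green, slot 5=white, slot 6=pink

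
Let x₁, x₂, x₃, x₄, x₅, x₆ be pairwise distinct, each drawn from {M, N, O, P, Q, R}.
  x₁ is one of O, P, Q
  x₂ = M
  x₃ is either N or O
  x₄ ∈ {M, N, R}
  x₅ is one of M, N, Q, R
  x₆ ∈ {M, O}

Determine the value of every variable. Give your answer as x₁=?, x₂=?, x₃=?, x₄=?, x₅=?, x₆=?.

x₂ must be M (only option left). Eliminate M elsewhere: x₄, x₅, x₆.
x₆ must be O (only option left). Strike O from x₁, x₃.
x₃'s domain is down to {N}, so x₃ = N. Strike N from x₄, x₅.
x₄'s domain is down to {R}, so x₄ = R. Eliminate R elsewhere: x₅.
x₅'s domain is down to {Q}, so x₅ = Q. So x₁ can't be Q.
That leaves x₁ = P.

x₁=P, x₂=M, x₃=N, x₄=R, x₅=Q, x₆=O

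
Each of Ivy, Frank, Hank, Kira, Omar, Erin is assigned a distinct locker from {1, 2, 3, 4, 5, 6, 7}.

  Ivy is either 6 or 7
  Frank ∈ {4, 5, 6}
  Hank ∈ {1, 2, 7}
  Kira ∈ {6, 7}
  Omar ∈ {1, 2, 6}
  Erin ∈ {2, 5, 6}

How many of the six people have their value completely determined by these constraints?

The 6 variables together cover exactly {1, 2, 4, 5, 6, 7} — 6 values for 6 variables — and 4 appears only in Frank's list, so Frank = 4.
The 5 still-open variables together cover exactly {1, 2, 5, 6, 7} — 5 values for 5 variables — and 5 appears only in Erin's list, so Erin = 5.
Ivy and Kira share exactly the 2 values {6, 7}; by pigeonhole those values go to them, so strike 6, 7 from Hank, Omar.
Determined: Frank=4, Erin=5. The other people each still have more than one consistent value. That makes 2.

2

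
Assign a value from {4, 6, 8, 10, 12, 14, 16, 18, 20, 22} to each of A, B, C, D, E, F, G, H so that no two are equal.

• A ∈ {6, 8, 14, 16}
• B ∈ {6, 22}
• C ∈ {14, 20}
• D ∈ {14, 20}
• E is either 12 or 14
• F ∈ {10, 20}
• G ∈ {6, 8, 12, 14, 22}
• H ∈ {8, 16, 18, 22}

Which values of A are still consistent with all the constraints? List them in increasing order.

6, 8, 16

C and D share exactly the 2 values {14, 20}; by pigeonhole those values go to them, so strike 14, 20 from A, E, F, G.
E has just one choice, so E = 12. Eliminate 12 elsewhere: G.
That leaves F = 10.
No further eliminations apply; A can still be any of 6, 8, 16.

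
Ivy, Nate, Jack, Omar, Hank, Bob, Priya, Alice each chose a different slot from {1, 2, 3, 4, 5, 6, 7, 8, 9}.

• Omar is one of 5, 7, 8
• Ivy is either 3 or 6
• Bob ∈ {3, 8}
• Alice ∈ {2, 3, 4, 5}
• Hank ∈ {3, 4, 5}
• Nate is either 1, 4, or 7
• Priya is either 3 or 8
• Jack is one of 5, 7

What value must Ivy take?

6

Among the 8 variables, 1 fits only Nate (and all 8 values in {1, 2, 3, 4, 5, 6, 7, 8} must be used), so Nate = 1.
The 7 still-open variables draw from only 7 values {2, 3, 4, 5, 6, 7, 8}, so each is used; only Alice can be 2, hence Alice = 2.
Among the 6 still-open variables, 4 fits only Hank (and all 6 values in {3, 4, 5, 6, 7, 8} must be used), so Hank = 4.
Among the 5 still-open variables, 6 fits only Ivy (and all 5 values in {3, 5, 6, 7, 8} must be used), so Ivy = 6.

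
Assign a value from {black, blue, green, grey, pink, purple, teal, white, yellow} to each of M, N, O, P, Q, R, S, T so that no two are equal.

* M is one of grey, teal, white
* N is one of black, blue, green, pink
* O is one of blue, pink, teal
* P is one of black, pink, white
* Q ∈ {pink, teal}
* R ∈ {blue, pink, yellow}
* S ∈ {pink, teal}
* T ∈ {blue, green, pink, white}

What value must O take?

Among the 8 variables, grey fits only M (and all 8 values in {black, blue, green, grey, pink, teal, white, yellow} must be used), so M = grey.
The 7 still-open variables draw from only 7 values {black, blue, green, pink, teal, white, yellow}, so each is used; only R can be yellow, hence R = yellow.
Q and S between them cover only {pink, teal} — a naked pair. Remove those values from N, O, P, T.
So O = blue.

blue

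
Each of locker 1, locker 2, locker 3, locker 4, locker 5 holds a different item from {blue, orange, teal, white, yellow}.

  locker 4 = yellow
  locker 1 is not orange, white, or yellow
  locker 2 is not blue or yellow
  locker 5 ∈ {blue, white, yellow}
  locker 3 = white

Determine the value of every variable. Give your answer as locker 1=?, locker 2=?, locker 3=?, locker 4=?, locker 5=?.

locker 1=teal, locker 2=orange, locker 3=white, locker 4=yellow, locker 5=blue

locker 3 has just one choice, so locker 3 = white. Eliminate white elsewhere: locker 2, locker 5.
That leaves locker 4 = yellow. So locker 5 can't be yellow.
locker 5's domain is down to {blue}, so locker 5 = blue. Remove blue from locker 1.
locker 1 must be teal (only option left). So locker 2 can't be teal.
locker 2 has just one choice, so locker 2 = orange.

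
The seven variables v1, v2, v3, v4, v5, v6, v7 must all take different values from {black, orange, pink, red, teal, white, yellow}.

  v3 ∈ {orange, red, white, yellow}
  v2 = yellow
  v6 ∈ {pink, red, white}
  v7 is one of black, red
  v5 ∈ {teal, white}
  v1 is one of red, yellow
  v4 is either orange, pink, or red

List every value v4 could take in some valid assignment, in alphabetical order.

v2's domain is down to {yellow}, so v2 = yellow. Remove yellow from v1, v3.
v1's domain is down to {red}, so v1 = red. So v3, v4, v6, v7 can't be red.
v7's domain is down to {black}, so v7 = black.
The 4 still-open variables together cover exactly {orange, pink, teal, white} — 4 values for 4 variables — and teal appears only in v5's list, so v5 = teal.
No further eliminations apply; v4 can still be any of orange, pink.

orange, pink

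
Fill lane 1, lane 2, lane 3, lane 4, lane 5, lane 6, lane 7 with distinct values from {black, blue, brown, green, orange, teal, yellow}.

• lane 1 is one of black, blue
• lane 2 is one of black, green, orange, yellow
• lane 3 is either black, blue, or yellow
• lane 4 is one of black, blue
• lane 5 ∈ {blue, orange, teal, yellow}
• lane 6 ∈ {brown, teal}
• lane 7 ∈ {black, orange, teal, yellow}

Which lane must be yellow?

lane 3

The 7 variables together cover exactly {black, blue, brown, green, orange, teal, yellow} — 7 values for 7 variables — and brown appears only in lane 6's list, so lane 6 = brown.
Among the 6 still-open variables, green fits only lane 2 (and all 6 values in {black, blue, green, orange, teal, yellow} must be used), so lane 2 = green.
lane 1 and lane 4 share exactly the 2 values {black, blue}; by pigeonhole those values go to them, so strike black, blue from lane 3, lane 5, lane 7.
So yellow goes to lane 3.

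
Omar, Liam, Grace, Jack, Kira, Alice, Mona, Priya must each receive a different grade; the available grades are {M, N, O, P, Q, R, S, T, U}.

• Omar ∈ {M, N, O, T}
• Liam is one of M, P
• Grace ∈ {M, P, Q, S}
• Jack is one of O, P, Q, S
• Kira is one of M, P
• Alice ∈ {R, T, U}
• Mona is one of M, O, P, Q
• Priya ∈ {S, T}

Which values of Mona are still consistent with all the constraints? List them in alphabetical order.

O, Q

The 2 variables Liam and Kira are confined to {M, P}, which locks those values in; drop them from Omar, Grace, Jack, Mona.
Grace, Jack, Mona between them cover only {O, Q, S} — a naked triple. Remove those values from Omar, Priya.
That leaves Priya = T. Strike T from Omar, Alice.
Omar has just one choice, so Omar = N.
No further eliminations apply; Mona can still be any of O, Q.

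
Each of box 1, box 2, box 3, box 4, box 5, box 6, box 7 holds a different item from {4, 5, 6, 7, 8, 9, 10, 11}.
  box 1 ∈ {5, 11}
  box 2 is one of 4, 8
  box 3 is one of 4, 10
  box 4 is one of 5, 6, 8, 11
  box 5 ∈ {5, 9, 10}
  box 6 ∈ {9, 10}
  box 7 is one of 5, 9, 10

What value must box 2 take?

Among the 7 variables, 6 fits only box 4 (and all 7 values in {4, 5, 6, 8, 9, 10, 11} must be used), so box 4 = 6.
Among the 6 still-open variables, 8 fits only box 2 (and all 6 values in {4, 5, 8, 9, 10, 11} must be used), so box 2 = 8.

8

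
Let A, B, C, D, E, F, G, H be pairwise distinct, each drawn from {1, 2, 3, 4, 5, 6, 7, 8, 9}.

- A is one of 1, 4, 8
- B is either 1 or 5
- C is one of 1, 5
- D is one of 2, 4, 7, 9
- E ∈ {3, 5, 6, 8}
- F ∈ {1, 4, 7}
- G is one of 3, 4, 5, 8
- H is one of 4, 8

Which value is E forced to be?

6

B and C share exactly the 2 values {1, 5}; by pigeonhole those values go to them, so strike 1, 5 from A, E, F, G.
The 2 variables A and H are confined to {4, 8}, which locks those values in; drop them from D, E, F, G.
F has just one choice, so F = 7. Eliminate 7 elsewhere: D.
That leaves G = 3. So E can't be 3.
So E = 6.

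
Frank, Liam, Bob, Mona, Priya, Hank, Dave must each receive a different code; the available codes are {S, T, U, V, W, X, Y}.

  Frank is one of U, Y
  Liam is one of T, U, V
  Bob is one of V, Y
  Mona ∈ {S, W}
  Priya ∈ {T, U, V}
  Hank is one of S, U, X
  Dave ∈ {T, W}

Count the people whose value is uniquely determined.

Among the 7 variables, X fits only Hank (and all 7 values in {S, T, U, V, W, X, Y} must be used), so Hank = X.
The 6 still-open variables draw from only 6 values {S, T, U, V, W, Y}, so each is used; only Mona can be S, hence Mona = S.
The 5 still-open variables draw from only 5 values {T, U, V, W, Y}, so each is used; only Dave can be W, hence Dave = W.
Determined: Mona=S, Hank=X, Dave=W. The other people each still have more than one consistent value. That makes 3.

3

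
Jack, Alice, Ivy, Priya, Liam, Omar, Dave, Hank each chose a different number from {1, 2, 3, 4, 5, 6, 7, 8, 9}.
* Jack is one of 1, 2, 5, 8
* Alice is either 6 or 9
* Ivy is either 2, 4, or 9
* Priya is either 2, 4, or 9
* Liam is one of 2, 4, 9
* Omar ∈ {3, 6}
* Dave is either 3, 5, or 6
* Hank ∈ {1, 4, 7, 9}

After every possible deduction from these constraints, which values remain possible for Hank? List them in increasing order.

1, 7

The 3 variables Ivy, Priya, Liam are confined to {2, 4, 9}, which locks those values in; drop them from Jack, Alice, Hank.
That leaves Alice = 6. Remove 6 from Omar, Dave.
Omar must be 3 (only option left). Strike 3 from Dave.
That leaves Dave = 5. Eliminate 5 elsewhere: Jack.
No further eliminations apply; Hank can still be any of 1, 7.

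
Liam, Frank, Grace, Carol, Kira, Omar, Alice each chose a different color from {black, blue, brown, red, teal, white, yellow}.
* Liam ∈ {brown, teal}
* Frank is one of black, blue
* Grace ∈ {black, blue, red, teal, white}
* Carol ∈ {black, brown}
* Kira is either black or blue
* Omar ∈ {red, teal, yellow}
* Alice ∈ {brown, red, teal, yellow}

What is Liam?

The 7 variables draw from only 7 values {black, blue, brown, red, teal, white, yellow}, so each is used; only Grace can be white, hence Grace = white.
Frank and Kira between them cover only {black, blue} — a naked pair. Remove those values from Carol.
Carol's domain is down to {brown}, so Carol = brown. Remove brown from Liam, Alice.
So Liam = teal.

teal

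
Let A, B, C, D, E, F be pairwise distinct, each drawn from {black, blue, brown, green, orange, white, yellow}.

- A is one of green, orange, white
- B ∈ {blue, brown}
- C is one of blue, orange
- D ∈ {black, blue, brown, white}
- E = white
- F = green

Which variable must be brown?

E must be white (only option left). Strike white from A, D.
F has just one choice, so F = green. Strike green from A.
A has just one choice, so A = orange. Eliminate orange elsewhere: C.
That leaves C = blue. Remove blue from B, D.
So brown goes to B.

B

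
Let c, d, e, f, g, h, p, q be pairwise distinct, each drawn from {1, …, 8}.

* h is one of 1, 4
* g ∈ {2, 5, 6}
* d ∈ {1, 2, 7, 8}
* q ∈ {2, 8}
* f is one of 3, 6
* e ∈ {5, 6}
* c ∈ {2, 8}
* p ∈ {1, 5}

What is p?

1

Among the 8 variables, 3 fits only f (and all 8 values in {1, 2, 3, 4, 5, 6, 7, 8} must be used), so f = 3.
The 7 still-open variables together cover exactly {1, 2, 4, 5, 6, 7, 8} — 7 values for 7 variables — and 4 appears only in h's list, so h = 4.
The 6 still-open variables together cover exactly {1, 2, 5, 6, 7, 8} — 6 values for 6 variables — and 7 appears only in d's list, so d = 7.
Among the 5 still-open variables, 1 fits only p (and all 5 values in {1, 2, 5, 6, 8} must be used), so p = 1.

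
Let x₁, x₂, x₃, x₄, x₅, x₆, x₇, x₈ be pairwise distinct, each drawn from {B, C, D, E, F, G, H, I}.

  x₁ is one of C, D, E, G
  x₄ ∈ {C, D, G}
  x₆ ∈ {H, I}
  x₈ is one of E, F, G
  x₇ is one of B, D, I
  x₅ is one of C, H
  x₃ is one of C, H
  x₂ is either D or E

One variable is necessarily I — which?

x₆

Among the 8 variables, B fits only x₇ (and all 8 values in {B, C, D, E, F, G, H, I} must be used), so x₇ = B.
The 7 still-open variables together cover exactly {C, D, E, F, G, H, I} — 7 values for 7 variables — and F appears only in x₈'s list, so x₈ = F.
The 6 still-open variables together cover exactly {C, D, E, G, H, I} — 6 values for 6 variables — and I appears only in x₆'s list, so x₆ = I.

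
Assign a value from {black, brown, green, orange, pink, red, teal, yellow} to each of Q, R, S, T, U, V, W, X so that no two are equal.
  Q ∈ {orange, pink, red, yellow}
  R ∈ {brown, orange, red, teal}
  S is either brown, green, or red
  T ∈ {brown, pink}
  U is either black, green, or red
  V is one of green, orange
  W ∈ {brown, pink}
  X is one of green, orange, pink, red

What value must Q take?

The 8 variables draw from only 8 values {black, brown, green, orange, pink, red, teal, yellow}, so each is used; only U can be black, hence U = black.
The 7 still-open variables draw from only 7 values {brown, green, orange, pink, red, teal, yellow}, so each is used; only R can be teal, hence R = teal.
Among the 6 still-open variables, yellow fits only Q (and all 6 values in {brown, green, orange, pink, red, yellow} must be used), so Q = yellow.

yellow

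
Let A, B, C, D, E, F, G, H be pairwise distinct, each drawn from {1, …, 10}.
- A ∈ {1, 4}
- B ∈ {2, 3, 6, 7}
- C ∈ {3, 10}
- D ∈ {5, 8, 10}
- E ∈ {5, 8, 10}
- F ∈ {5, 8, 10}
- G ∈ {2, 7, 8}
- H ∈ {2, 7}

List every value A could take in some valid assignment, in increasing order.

1, 4

The 3 variables D, E, F are confined to {5, 8, 10}, which locks those values in; drop them from C, G.
C's domain is down to {3}, so C = 3. Eliminate 3 elsewhere: B.
G and H share exactly the 2 values {2, 7}; by pigeonhole those values go to them, so strike 2, 7 from B.
B has just one choice, so B = 6.
No further eliminations apply; A can still be any of 1, 4.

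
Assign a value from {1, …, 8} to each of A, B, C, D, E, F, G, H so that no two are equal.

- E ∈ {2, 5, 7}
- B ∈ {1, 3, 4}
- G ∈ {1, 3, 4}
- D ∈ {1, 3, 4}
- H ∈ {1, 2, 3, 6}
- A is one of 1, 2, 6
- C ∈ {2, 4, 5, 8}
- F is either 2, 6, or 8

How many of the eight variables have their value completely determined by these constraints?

The 8 variables draw from only 8 values {1, 2, 3, 4, 5, 6, 7, 8}, so each is used; only E can be 7, hence E = 7.
The 7 still-open variables draw from only 7 values {1, 2, 3, 4, 5, 6, 8}, so each is used; only C can be 5, hence C = 5.
The 6 still-open variables draw from only 6 values {1, 2, 3, 4, 6, 8}, so each is used; only F can be 8, hence F = 8.
The 3 variables B, D, G are confined to {1, 3, 4}, which locks those values in; drop them from A, H.
Determined: C=5, E=7, F=8. The other variables each still have more than one consistent value. That makes 3.

3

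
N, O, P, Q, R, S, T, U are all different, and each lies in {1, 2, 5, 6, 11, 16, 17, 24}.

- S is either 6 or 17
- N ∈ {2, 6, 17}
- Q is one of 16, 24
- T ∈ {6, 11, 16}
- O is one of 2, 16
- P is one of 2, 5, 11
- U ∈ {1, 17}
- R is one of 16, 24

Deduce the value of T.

The 8 variables draw from only 8 values {1, 2, 5, 6, 11, 16, 17, 24}, so each is used; only U can be 1, hence U = 1.
Among the 7 still-open variables, 5 fits only P (and all 7 values in {2, 5, 6, 11, 16, 17, 24} must be used), so P = 5.
The 6 still-open variables draw from only 6 values {2, 6, 11, 16, 17, 24}, so each is used; only T can be 11, hence T = 11.

11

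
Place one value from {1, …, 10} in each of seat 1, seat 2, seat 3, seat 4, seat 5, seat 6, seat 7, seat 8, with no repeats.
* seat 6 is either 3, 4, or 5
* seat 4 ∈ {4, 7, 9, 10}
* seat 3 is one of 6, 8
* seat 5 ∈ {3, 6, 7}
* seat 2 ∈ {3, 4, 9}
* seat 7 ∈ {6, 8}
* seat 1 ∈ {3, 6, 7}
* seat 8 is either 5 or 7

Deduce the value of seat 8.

5

Among the 8 variables, 10 fits only seat 4 (and all 8 values in {3, 4, 5, 6, 7, 8, 9, 10} must be used), so seat 4 = 10.
The 7 still-open variables together cover exactly {3, 4, 5, 6, 7, 8, 9} — 7 values for 7 variables — and 9 appears only in seat 2's list, so seat 2 = 9.
The 6 still-open variables draw from only 6 values {3, 4, 5, 6, 7, 8}, so each is used; only seat 6 can be 4, hence seat 6 = 4.
The 5 still-open variables together cover exactly {3, 5, 6, 7, 8} — 5 values for 5 variables — and 5 appears only in seat 8's list, so seat 8 = 5.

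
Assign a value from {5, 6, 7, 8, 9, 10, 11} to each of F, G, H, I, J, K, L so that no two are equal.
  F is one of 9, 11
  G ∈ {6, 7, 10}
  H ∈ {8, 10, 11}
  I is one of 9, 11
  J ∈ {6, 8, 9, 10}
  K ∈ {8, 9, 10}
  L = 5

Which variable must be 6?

J

L has just one choice, so L = 5.
The 6 still-open variables draw from only 6 values {6, 7, 8, 9, 10, 11}, so each is used; only G can be 7, hence G = 7.
The 5 still-open variables together cover exactly {6, 8, 9, 10, 11} — 5 values for 5 variables — and 6 appears only in J's list, so J = 6.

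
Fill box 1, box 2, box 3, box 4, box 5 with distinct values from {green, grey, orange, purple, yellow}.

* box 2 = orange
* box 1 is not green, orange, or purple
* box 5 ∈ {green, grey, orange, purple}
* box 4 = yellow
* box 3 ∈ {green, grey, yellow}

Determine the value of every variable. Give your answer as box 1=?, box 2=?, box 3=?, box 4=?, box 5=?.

box 2's domain is down to {orange}, so box 2 = orange. Eliminate orange elsewhere: box 5.
That leaves box 4 = yellow. Strike yellow from box 1, box 3.
box 1's domain is down to {grey}, so box 1 = grey. So box 3, box 5 can't be grey.
box 3 has just one choice, so box 3 = green. So box 5 can't be green.
box 5's domain is down to {purple}, so box 5 = purple.

box 1=grey, box 2=orange, box 3=green, box 4=yellow, box 5=purple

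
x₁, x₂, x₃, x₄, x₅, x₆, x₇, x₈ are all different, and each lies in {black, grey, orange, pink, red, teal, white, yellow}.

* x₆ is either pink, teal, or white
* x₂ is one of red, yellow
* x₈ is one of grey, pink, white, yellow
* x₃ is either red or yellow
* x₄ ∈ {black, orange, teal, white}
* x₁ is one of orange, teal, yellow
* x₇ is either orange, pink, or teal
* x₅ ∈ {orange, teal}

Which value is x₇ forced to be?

The 8 variables together cover exactly {black, grey, orange, pink, red, teal, white, yellow} — 8 values for 8 variables — and black appears only in x₄'s list, so x₄ = black.
Among the 7 still-open variables, grey fits only x₈ (and all 7 values in {grey, orange, pink, red, teal, white, yellow} must be used), so x₈ = grey.
Among the 6 still-open variables, white fits only x₆ (and all 6 values in {orange, pink, red, teal, white, yellow} must be used), so x₆ = white.
The 5 still-open variables together cover exactly {orange, pink, red, teal, yellow} — 5 values for 5 variables — and pink appears only in x₇'s list, so x₇ = pink.

pink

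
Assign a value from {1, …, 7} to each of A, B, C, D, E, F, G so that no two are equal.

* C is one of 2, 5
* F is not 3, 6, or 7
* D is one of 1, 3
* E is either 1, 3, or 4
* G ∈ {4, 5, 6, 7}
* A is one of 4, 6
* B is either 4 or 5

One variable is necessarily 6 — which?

A

The 7 variables together cover exactly {1, 2, 3, 4, 5, 6, 7} — 7 values for 7 variables — and 7 appears only in G's list, so G = 7.
The 6 still-open variables draw from only 6 values {1, 2, 3, 4, 5, 6}, so each is used; only A can be 6, hence A = 6.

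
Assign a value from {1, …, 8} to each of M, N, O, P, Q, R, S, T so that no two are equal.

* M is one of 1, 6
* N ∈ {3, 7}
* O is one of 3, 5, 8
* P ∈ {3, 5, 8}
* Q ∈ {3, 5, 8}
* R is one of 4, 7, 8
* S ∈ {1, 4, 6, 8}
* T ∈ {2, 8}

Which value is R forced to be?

4

The 8 variables draw from only 8 values {1, 2, 3, 4, 5, 6, 7, 8}, so each is used; only T can be 2, hence T = 2.
The 3 variables O, P, Q are confined to {3, 5, 8}, which locks those values in; drop them from N, R, S.
N's domain is down to {7}, so N = 7. Strike 7 from R.
So R = 4.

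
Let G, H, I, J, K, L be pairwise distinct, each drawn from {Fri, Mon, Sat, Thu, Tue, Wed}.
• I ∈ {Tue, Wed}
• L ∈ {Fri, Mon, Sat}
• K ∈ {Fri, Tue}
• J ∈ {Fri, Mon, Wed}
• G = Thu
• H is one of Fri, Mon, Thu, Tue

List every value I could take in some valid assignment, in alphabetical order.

G's domain is down to {Thu}, so G = Thu. Strike Thu from H.
The 5 still-open variables draw from only 5 values {Fri, Mon, Sat, Tue, Wed}, so each is used; only L can be Sat, hence L = Sat.
No further eliminations apply; I can still be any of Tue, Wed.

Tue, Wed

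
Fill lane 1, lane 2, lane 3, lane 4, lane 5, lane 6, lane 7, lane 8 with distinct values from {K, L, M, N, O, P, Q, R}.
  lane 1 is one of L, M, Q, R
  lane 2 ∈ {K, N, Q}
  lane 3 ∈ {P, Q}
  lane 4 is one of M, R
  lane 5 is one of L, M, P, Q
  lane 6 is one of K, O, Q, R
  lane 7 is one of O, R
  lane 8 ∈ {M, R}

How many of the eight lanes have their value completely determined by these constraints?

The 8 variables together cover exactly {K, L, M, N, O, P, Q, R} — 8 values for 8 variables — and N appears only in lane 2's list, so lane 2 = N.
Among the 7 still-open variables, K fits only lane 6 (and all 7 values in {K, L, M, O, P, Q, R} must be used), so lane 6 = K.
The 6 still-open variables together cover exactly {L, M, O, P, Q, R} — 6 values for 6 variables — and O appears only in lane 7's list, so lane 7 = O.
lane 4 and lane 8 share exactly the 2 values {M, R}; by pigeonhole those values go to them, so strike M, R from lane 1, lane 5.
Determined: lane 2=N, lane 6=K, lane 7=O. The other lanes each still have more than one consistent value. That makes 3.

3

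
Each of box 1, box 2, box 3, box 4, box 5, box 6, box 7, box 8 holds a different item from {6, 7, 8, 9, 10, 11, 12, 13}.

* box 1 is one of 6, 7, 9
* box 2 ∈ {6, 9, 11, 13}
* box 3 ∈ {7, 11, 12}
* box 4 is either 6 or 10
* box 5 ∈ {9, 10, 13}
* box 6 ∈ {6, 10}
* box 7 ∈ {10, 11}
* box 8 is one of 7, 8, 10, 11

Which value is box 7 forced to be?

11

Among the 8 variables, 8 fits only box 8 (and all 8 values in {6, 7, 8, 9, 10, 11, 12, 13} must be used), so box 8 = 8.
The 7 still-open variables together cover exactly {6, 7, 9, 10, 11, 12, 13} — 7 values for 7 variables — and 12 appears only in box 3's list, so box 3 = 12.
The 6 still-open variables together cover exactly {6, 7, 9, 10, 11, 13} — 6 values for 6 variables — and 7 appears only in box 1's list, so box 1 = 7.
The 2 variables box 4 and box 6 are confined to {6, 10}, which locks those values in; drop them from box 2, box 5, box 7.
So box 7 = 11.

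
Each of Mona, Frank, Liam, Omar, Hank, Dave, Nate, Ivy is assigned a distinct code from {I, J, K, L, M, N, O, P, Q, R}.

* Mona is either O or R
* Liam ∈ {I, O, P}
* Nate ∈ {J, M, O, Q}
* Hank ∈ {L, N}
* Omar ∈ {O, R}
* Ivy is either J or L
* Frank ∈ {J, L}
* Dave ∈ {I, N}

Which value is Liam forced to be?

Mona and Omar share exactly the 2 values {O, R}; by pigeonhole those values go to them, so strike O, R from Liam, Nate.
Frank and Ivy share exactly the 2 values {J, L}; by pigeonhole those values go to them, so strike J, L from Hank, Nate.
That leaves Hank = N. So Dave can't be N.
Dave must be I (only option left). Strike I from Liam.
So Liam = P.

P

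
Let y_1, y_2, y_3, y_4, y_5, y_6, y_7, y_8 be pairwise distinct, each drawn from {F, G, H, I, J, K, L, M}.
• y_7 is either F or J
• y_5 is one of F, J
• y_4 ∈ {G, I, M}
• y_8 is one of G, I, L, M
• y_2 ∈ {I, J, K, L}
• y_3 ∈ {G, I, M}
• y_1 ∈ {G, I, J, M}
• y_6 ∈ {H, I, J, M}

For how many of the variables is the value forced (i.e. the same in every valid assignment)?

The 8 variables draw from only 8 values {F, G, H, I, J, K, L, M}, so each is used; only y_6 can be H, hence y_6 = H.
Among the 7 still-open variables, K fits only y_2 (and all 7 values in {F, G, I, J, K, L, M} must be used), so y_2 = K.
The 6 still-open variables together cover exactly {F, G, I, J, L, M} — 6 values for 6 variables — and L appears only in y_8's list, so y_8 = L.
y_5 and y_7 between them cover only {F, J} — a naked pair. Remove those values from y_1.
Determined: y_2=K, y_6=H, y_8=L. The other variables each still have more than one consistent value. That makes 3.

3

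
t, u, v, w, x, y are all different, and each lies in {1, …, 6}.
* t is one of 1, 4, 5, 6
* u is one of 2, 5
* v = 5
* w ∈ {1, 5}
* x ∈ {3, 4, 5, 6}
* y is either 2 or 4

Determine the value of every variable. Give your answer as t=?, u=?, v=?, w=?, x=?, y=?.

v's domain is down to {5}, so v = 5. So t, u, w, x can't be 5.
w must be 1 (only option left). Remove 1 from t.
That leaves u = 2. Remove 2 from y.
y's domain is down to {4}, so y = 4. Strike 4 from t, x.
t's domain is down to {6}, so t = 6. Eliminate 6 elsewhere: x.
That leaves x = 3.

t=6, u=2, v=5, w=1, x=3, y=4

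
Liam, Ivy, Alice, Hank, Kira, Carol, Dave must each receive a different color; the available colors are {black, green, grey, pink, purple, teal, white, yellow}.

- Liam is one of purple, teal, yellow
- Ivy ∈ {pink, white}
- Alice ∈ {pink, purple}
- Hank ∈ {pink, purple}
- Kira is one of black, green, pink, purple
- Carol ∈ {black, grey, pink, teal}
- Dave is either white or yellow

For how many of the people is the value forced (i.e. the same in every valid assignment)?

3

Alice and Hank share exactly the 2 values {pink, purple}; by pigeonhole those values go to them, so strike pink, purple from Liam, Ivy, Kira, Carol.
Ivy must be white (only option left). Remove white from Dave.
Dave has just one choice, so Dave = yellow. Strike yellow from Liam.
Liam has just one choice, so Liam = teal. Eliminate teal elsewhere: Carol.
Determined: Liam=teal, Ivy=white, Dave=yellow. The other people each still have more than one consistent value. That makes 3.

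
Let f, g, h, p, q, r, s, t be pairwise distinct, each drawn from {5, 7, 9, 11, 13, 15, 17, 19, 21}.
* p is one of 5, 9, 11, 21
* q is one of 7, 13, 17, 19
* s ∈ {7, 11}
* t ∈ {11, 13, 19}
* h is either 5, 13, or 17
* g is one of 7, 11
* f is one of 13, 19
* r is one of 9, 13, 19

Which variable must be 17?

The 8 variables draw from only 8 values {5, 7, 9, 11, 13, 17, 19, 21}, so each is used; only p can be 21, hence p = 21.
The 7 still-open variables draw from only 7 values {5, 7, 9, 11, 13, 17, 19}, so each is used; only h can be 5, hence h = 5.
The 6 still-open variables draw from only 6 values {7, 9, 11, 13, 17, 19}, so each is used; only r can be 9, hence r = 9.
The 5 still-open variables draw from only 5 values {7, 11, 13, 17, 19}, so each is used; only q can be 17, hence q = 17.

q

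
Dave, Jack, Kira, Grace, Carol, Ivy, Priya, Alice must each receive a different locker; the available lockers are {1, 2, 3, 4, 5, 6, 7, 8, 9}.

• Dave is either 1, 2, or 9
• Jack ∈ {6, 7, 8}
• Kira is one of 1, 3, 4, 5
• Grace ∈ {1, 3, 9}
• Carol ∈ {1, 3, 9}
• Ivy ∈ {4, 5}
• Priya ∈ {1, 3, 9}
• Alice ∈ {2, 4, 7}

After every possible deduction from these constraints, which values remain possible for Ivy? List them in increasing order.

4, 5

The 3 variables Grace, Carol, Priya are confined to {1, 3, 9}, which locks those values in; drop them from Dave, Kira.
That leaves Dave = 2. So Alice can't be 2.
The 2 variables Kira and Ivy are confined to {4, 5}, which locks those values in; drop them from Alice.
Alice's domain is down to {7}, so Alice = 7. Remove 7 from Jack.
No further eliminations apply; Ivy can still be any of 4, 5.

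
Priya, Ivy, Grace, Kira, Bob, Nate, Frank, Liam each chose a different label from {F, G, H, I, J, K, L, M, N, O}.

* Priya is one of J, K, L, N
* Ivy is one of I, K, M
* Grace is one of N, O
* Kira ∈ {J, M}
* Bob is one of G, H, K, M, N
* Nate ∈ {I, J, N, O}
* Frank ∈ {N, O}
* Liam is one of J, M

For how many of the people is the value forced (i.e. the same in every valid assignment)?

3

Grace and Frank share exactly the 2 values {N, O}; by pigeonhole those values go to them, so strike N, O from Priya, Bob, Nate.
Kira and Liam between them cover only {J, M} — a naked pair. Remove those values from Priya, Ivy, Bob, Nate.
That leaves Nate = I. Eliminate I elsewhere: Ivy.
Ivy must be K (only option left). Strike K from Priya, Bob.
Priya has just one choice, so Priya = L.
Determined: Priya=L, Ivy=K, Nate=I. The other people each still have more than one consistent value. That makes 3.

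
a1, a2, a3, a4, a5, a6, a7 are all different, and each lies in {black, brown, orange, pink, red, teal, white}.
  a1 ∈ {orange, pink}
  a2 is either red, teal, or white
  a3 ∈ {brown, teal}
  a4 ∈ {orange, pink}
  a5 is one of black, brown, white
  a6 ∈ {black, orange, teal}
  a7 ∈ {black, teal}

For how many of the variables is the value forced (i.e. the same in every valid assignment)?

3

The 7 variables draw from only 7 values {black, brown, orange, pink, red, teal, white}, so each is used; only a2 can be red, hence a2 = red.
The 6 still-open variables together cover exactly {black, brown, orange, pink, teal, white} — 6 values for 6 variables — and white appears only in a5's list, so a5 = white.
The 5 still-open variables draw from only 5 values {black, brown, orange, pink, teal}, so each is used; only a3 can be brown, hence a3 = brown.
The 2 variables a1 and a4 are confined to {orange, pink}, which locks those values in; drop them from a6.
Determined: a2=red, a3=brown, a5=white. The other variables each still have more than one consistent value. That makes 3.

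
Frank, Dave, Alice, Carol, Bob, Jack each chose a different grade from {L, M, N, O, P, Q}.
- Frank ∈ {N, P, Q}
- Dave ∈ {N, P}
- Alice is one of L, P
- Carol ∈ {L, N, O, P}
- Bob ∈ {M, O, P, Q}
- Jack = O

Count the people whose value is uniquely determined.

3

Jack must be O (only option left). So Carol, Bob can't be O.
Among the 5 still-open variables, M fits only Bob (and all 5 values in {L, M, N, P, Q} must be used), so Bob = M.
The 4 still-open variables together cover exactly {L, N, P, Q} — 4 values for 4 variables — and Q appears only in Frank's list, so Frank = Q.
Determined: Frank=Q, Bob=M, Jack=O. The other people each still have more than one consistent value. That makes 3.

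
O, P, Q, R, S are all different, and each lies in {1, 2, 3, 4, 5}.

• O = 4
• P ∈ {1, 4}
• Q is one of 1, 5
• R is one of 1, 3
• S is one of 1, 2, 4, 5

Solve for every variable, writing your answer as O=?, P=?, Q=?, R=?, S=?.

O=4, P=1, Q=5, R=3, S=2

O has just one choice, so O = 4. So P, S can't be 4.
That leaves P = 1. Remove 1 from Q, R, S.
Q's domain is down to {5}, so Q = 5. Strike 5 from S.
R's domain is down to {3}, so R = 3.
S's domain is down to {2}, so S = 2.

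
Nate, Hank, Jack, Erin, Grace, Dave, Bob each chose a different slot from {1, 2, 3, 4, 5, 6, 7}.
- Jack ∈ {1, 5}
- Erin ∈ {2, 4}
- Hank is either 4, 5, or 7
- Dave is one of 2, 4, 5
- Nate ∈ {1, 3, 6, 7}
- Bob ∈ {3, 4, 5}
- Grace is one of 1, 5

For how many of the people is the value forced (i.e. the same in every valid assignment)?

3

The 7 variables together cover exactly {1, 2, 3, 4, 5, 6, 7} — 7 values for 7 variables — and 6 appears only in Nate's list, so Nate = 6.
Among the 6 still-open variables, 3 fits only Bob (and all 6 values in {1, 2, 3, 4, 5, 7} must be used), so Bob = 3.
Among the 5 still-open variables, 7 fits only Hank (and all 5 values in {1, 2, 4, 5, 7} must be used), so Hank = 7.
Jack and Grace between them cover only {1, 5} — a naked pair. Remove those values from Dave.
Determined: Nate=6, Hank=7, Bob=3. The other people each still have more than one consistent value. That makes 3.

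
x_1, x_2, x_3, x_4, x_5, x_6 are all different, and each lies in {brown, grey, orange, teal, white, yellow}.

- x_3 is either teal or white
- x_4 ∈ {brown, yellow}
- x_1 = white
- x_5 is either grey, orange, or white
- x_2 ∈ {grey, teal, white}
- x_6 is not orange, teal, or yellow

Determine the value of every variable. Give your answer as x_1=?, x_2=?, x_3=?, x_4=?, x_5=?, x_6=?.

x_1=white, x_2=grey, x_3=teal, x_4=yellow, x_5=orange, x_6=brown

x_1's domain is down to {white}, so x_1 = white. Remove white from x_2, x_3, x_5, x_6.
x_3 has just one choice, so x_3 = teal. Remove teal from x_2.
x_2 must be grey (only option left). Strike grey from x_5, x_6.
x_5 must be orange (only option left).
x_6 must be brown (only option left). Eliminate brown elsewhere: x_4.
x_4 has just one choice, so x_4 = yellow.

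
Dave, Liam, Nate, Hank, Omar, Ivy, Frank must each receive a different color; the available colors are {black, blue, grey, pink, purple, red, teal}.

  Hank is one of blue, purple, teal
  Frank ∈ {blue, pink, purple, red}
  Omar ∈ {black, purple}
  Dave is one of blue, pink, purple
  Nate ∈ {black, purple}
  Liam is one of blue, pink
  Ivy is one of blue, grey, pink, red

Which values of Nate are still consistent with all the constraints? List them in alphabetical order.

Among the 7 variables, grey fits only Ivy (and all 7 values in {black, blue, grey, pink, purple, red, teal} must be used), so Ivy = grey.
The 6 still-open variables together cover exactly {black, blue, pink, purple, red, teal} — 6 values for 6 variables — and red appears only in Frank's list, so Frank = red.
The 5 still-open variables draw from only 5 values {black, blue, pink, purple, teal}, so each is used; only Hank can be teal, hence Hank = teal.
Nate and Omar between them cover only {black, purple} — a naked pair. Remove those values from Dave.
No further eliminations apply; Nate can still be any of black, purple.

black, purple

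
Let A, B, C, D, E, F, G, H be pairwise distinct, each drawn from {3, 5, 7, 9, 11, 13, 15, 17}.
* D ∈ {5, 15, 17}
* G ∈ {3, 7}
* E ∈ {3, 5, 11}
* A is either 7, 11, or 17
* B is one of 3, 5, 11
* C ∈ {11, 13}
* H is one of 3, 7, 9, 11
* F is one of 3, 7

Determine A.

The 8 variables draw from only 8 values {3, 5, 7, 9, 11, 13, 15, 17}, so each is used; only H can be 9, hence H = 9.
The 7 still-open variables draw from only 7 values {3, 5, 7, 11, 13, 15, 17}, so each is used; only C can be 13, hence C = 13.
Among the 6 still-open variables, 15 fits only D (and all 6 values in {3, 5, 7, 11, 15, 17} must be used), so D = 15.
The 5 still-open variables draw from only 5 values {3, 5, 7, 11, 17}, so each is used; only A can be 17, hence A = 17.

17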